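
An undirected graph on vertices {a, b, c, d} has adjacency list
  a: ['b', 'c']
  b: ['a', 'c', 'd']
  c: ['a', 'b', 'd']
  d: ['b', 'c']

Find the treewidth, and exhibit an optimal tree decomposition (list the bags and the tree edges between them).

Each bag holds 3 vertices, so the decomposition has width 2, which upper-bounds the treewidth. On the other hand G contains the 3-clique {b, c, d}. A clique must lie in a single bag of any decomposition, so no decomposition can have width below 2. The upper and lower bounds meet at 2, so that is the treewidth.

Treewidth 2.
One such decomposition:
Bags: B1 = {b, c, d}  B2 = {a, b, c}
Tree: B1–B2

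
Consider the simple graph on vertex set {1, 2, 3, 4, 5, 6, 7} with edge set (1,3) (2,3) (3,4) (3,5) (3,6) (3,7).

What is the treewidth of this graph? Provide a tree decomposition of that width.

Every bag has size at most 2, so the width is 2 − 1 = 1 and tw(G) ≤ 1. Since G has at least one edge (e.g. 1–3), it is not an edgeless graph, so tw(G) ≥ 1. Hence tw(G) = 1 exactly.

Treewidth 1.
One such decomposition:
Bags: B1 = {1, 3}  B2 = {3, 7}  B3 = {3, 4}  B4 = {3, 6}  B5 = {3, 5}  B6 = {2, 3}
Tree: B1–B2, B1–B3, B1–B4, B1–B5, B2–B6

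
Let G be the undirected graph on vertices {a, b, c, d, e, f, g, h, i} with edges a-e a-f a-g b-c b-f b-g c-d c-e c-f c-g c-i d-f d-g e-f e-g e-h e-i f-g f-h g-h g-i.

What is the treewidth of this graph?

3

A width-3 tree decomposition is:
Bags: B1 = {c, e, f, g}  B2 = {e, f, g, h}  B3 = {b, c, f, g}  B4 = {c, d, f, g}  B5 = {c, e, g, i}  B6 = {a, e, f, g}
Tree: B1–B2, B1–B3, B1–B4, B1–B5, B1–B6
Every bag has size at most 4, so the width is 4 − 1 = 3 and tw(G) ≤ 3. Conversely, {e, f, g, h} is a clique of size 4, and the vertices of any clique must share a bag in every tree decomposition; so some bag has ≥ 4 vertices and tw(G) ≥ 3. Therefore the treewidth is 3.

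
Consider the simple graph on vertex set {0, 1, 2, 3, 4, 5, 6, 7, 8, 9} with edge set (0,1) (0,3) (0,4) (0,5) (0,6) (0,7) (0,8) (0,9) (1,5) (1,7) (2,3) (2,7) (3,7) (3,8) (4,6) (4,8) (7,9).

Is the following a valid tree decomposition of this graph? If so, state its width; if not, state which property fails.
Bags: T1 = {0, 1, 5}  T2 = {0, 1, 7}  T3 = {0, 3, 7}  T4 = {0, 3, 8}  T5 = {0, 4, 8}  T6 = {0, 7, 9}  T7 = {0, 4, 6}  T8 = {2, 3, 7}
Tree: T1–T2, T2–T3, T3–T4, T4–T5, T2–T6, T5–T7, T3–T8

Yes; width 2.

Every vertex of G appears in some bag (union = {0, 1, 2, 3, 4, 5, 6, 7, 8, 9}); every edge is covered by a bag; and for each vertex v the set of bags containing v is connected in the bag tree. The decomposition is therefore valid. The largest bag has 3 vertices, so the width is 2.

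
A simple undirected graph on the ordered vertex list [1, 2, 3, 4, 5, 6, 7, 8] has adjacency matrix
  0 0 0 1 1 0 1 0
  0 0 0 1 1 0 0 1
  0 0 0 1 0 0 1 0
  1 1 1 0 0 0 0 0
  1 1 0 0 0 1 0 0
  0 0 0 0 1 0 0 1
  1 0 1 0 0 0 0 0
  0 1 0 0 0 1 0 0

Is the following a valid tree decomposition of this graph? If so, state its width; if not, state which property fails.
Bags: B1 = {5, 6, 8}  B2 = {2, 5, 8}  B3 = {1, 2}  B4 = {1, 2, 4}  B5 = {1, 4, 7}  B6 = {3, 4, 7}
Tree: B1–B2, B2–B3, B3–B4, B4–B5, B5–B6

A tree decomposition must satisfy three properties: every vertex lies in some bag; for every edge, both endpoints lie together in some bag; and for every vertex, the bags containing it form a connected subtree. Here edge (5,1) lies in no bag, so the decomposition is invalid.

No — edge (5,1) lies in no bag.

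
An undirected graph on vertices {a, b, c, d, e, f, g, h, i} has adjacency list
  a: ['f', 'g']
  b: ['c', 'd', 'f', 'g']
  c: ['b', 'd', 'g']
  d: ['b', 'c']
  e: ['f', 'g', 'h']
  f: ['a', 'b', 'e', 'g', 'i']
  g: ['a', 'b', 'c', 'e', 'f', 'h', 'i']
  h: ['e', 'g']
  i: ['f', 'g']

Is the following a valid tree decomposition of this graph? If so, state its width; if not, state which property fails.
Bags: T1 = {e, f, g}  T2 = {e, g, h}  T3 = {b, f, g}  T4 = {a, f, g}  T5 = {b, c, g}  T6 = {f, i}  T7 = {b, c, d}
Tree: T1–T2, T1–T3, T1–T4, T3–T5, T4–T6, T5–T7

A tree decomposition must satisfy three properties: every vertex lies in some bag; for every edge, both endpoints lie together in some bag; and for every vertex, the bags containing it form a connected subtree. Here edge (g,i) lies in no bag, so the decomposition is invalid.

No — edge (g,i) lies in no bag.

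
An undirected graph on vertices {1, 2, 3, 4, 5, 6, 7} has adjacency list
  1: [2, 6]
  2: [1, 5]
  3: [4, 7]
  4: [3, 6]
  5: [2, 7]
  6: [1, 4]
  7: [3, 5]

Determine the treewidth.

A width-2 tree decomposition is:
Bags: B1 = {3, 4, 6}  B2 = {1, 3, 6}  B3 = {1, 2, 3}  B4 = {2, 3, 5}  B5 = {3, 5, 7}
Tree: B1–B2, B2–B3, B3–B4, B4–B5
The largest bag has 3 vertices, giving width 2; this decomposition certifies tw(G) ≤ 2. Since 3–4–6–1–2–5–7–3 is a cycle in G, G is not acyclic. Forests are exactly the graphs of treewidth ≤ 1, so tw(G) ≥ 2. Combining the bounds, tw(G) = 2.

2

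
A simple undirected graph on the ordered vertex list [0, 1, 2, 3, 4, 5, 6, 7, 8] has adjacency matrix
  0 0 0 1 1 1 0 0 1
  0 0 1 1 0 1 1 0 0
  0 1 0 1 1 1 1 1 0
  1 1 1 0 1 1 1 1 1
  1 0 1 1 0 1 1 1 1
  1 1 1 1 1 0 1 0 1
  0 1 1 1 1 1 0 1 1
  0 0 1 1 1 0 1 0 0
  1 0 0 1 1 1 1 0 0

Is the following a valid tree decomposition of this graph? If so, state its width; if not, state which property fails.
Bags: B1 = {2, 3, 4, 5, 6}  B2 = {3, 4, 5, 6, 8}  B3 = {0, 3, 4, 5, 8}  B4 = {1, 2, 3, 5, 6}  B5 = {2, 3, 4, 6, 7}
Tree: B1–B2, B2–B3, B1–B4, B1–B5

Checking the three conditions: (i) the bags cover all of {0, 1, 2, 3, 4, 5, 6, 7, 8}; (ii) for each edge, some bag contains both endpoints; (iii) the bags containing any fixed vertex form a subtree. All hold, so the decomposition is valid with width 5 − 1 = 4.

Yes; width 4.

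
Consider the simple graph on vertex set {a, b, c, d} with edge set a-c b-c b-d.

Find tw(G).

A width-1 tree decomposition is:
Bags: B1 = {a, c}  B2 = {b, c}  B3 = {b, d}
Tree: B1–B2, B2–B3
Every bag has size at most 2, so the width is 2 − 1 = 1 and tw(G) ≤ 1. G has an edge, so its treewidth is at least 1. The upper and lower bounds meet at 1, so that is the treewidth.

1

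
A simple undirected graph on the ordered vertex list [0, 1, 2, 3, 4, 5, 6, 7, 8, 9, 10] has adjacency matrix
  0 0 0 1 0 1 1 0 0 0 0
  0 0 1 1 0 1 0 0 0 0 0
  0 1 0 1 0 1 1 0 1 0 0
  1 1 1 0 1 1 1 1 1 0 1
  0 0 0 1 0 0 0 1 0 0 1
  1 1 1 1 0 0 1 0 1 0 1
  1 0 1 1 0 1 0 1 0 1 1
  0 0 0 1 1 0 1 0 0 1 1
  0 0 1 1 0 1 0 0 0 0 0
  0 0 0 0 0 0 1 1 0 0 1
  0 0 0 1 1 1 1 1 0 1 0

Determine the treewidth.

3

A width-3 tree decomposition is:
Bags: B1 = {3, 6, 7, 10}  B2 = {3, 4, 7, 10}  B3 = {3, 5, 6, 10}  B4 = {2, 3, 5, 6}  B5 = {6, 7, 9, 10}  B6 = {2, 3, 5, 8}  B7 = {0, 3, 5, 6}  B8 = {1, 2, 3, 5}
Tree: B1–B2, B1–B3, B3–B4, B1–B5, B4–B6, B3–B7, B6–B8
The largest bag has 4 vertices, giving width 3; this decomposition certifies tw(G) ≤ 3. Conversely, {6, 7, 9, 10} is a clique of size 4, and the vertices of any clique must share a bag in every tree decomposition; so some bag has ≥ 4 vertices and tw(G) ≥ 3. Therefore the treewidth is 3.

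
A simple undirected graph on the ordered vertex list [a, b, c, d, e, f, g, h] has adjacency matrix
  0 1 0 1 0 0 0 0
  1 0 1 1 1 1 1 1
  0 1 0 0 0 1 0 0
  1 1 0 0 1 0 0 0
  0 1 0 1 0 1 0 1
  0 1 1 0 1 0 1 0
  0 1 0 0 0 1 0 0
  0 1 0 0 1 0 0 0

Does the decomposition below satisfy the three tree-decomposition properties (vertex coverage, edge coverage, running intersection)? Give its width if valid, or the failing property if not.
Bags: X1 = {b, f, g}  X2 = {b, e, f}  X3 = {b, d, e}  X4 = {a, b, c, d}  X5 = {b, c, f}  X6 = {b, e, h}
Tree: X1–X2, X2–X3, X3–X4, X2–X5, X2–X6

A tree decomposition must satisfy three properties: every vertex lies in some bag; for every edge, both endpoints lie together in some bag; and for every vertex, the bags containing it form a connected subtree. Here bags containing vertex c are not connected in the tree, so the decomposition is invalid.

No — bags containing vertex c are not connected in the tree.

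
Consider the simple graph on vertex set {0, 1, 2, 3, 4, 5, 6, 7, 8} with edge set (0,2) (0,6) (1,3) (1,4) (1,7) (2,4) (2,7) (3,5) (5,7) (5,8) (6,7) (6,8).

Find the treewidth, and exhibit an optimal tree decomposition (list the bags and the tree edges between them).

Each bag holds 4 vertices, so the decomposition has width 3, which upper-bounds the treewidth. For the lower bound: the 4 vertex sets {1,3,4}, {5}, {7}, {0,2,6,8} are disjoint, each induces a connected subgraph, and every pair is joined by at least one edge of G. Contracting each set to a single vertex therefore yields K_{4} as a minor, and since treewidth is minor-monotone, tw(G) ≥ tw(K_{4}) = 3. The upper and lower bounds meet at 3, so that is the treewidth.

Treewidth 3.
One such decomposition:
Bags: B1 = {1, 3, 4, 5}  B2 = {1, 4, 5, 7}  B3 = {2, 4, 5, 7}  B4 = {2, 5, 7, 8}  B5 = {2, 6, 7, 8}  B6 = {0, 2, 6, 8}
Tree: B1–B2, B2–B3, B3–B4, B4–B5, B5–B6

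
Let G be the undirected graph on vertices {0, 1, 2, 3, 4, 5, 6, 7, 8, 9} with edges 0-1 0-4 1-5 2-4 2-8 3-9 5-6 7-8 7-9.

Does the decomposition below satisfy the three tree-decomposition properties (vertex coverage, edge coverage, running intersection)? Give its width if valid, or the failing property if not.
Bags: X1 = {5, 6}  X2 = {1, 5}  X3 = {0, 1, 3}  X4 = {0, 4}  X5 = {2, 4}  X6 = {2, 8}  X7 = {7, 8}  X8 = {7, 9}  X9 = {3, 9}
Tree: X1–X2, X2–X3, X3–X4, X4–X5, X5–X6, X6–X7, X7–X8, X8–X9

No — bags containing vertex 3 are not connected in the tree.

A tree decomposition must satisfy three properties: every vertex lies in some bag; for every edge, both endpoints lie together in some bag; and for every vertex, the bags containing it form a connected subtree. Here bags containing vertex 3 are not connected in the tree, so the decomposition is invalid.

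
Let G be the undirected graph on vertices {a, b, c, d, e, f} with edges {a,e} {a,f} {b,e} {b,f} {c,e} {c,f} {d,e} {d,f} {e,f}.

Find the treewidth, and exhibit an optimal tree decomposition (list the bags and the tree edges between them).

Treewidth 2.
One optimal decomposition is:
Bags: B1 = {c, e, f}  B2 = {d, e, f}  B3 = {b, e, f}  B4 = {a, e, f}
Tree: B1–B2, B1–B3, B1–B4

The largest bag has 3 vertices, giving width 2; this decomposition certifies tw(G) ≤ 2. For the lower bound, the 3 vertices {d, e, f} are pairwise adjacent, and any tree decomposition puts a clique entirely inside one bag — forcing width ≥ 2. Hence tw(G) = 2 exactly.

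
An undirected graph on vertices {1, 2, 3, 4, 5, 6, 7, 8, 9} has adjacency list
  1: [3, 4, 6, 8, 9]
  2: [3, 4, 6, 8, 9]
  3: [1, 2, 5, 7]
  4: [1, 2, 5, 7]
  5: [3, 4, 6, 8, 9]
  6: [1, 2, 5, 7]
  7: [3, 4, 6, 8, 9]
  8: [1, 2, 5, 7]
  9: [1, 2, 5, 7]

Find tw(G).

A width-4 tree decomposition is:
Bags: B1 = {1, 2, 5, 7, 8}  B2 = {1, 2, 5, 6, 7}  B3 = {1, 2, 4, 5, 7}  B4 = {1, 2, 3, 5, 7}  B5 = {1, 2, 5, 7, 9}
Tree: B1–B2, B2–B3, B3–B4, B4–B5
Each bag holds 5 vertices, so the decomposition has width 4, which upper-bounds the treewidth. For the lower bound: the 5 vertex sets {5,8}, {6,7}, {1,4}, {2}, {3} are disjoint, each induces a connected subgraph, and every pair is joined by at least one edge of G. Contracting each set to a single vertex therefore yields K_{5} as a minor, and since treewidth is minor-monotone, tw(G) ≥ tw(K_{5}) = 4. Therefore the treewidth is 4.

4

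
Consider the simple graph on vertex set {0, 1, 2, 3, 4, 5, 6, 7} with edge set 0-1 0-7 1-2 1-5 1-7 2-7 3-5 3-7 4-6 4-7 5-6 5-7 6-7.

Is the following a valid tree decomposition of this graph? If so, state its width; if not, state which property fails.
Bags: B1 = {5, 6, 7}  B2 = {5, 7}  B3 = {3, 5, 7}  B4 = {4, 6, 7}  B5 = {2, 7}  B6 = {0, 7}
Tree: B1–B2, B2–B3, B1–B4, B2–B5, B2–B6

A tree decomposition must satisfy three properties: every vertex lies in some bag; for every edge, both endpoints lie together in some bag; and for every vertex, the bags containing it form a connected subtree. Here vertex 1 appears in no bag, so the decomposition is invalid.

No — vertex 1 appears in no bag.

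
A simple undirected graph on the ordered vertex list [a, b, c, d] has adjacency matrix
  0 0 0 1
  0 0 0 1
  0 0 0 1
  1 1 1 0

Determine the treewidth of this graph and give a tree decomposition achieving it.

Treewidth 1.
One such decomposition:
Bags: B1 = {a, d}  B2 = {c, d}  B3 = {b, d}
Tree: B1–B2, B1–B3

Each bag holds 2 vertices, so the decomposition has width 1, which upper-bounds the treewidth. G has an edge, so its treewidth is at least 1. Combining the bounds, tw(G) = 1.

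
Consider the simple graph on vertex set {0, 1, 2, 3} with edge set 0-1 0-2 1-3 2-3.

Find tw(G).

A width-2 tree decomposition is:
Bags: B1 = {1, 2, 3}  B2 = {0, 1, 2}
Tree: B1–B2
Every bag has size at most 3, so the width is 3 − 1 = 2 and tw(G) ≤ 2. Since 1–3–2–0–1 is a cycle in G, G is not acyclic. Forests are exactly the graphs of treewidth ≤ 1, so tw(G) ≥ 2. Hence tw(G) = 2 exactly.

2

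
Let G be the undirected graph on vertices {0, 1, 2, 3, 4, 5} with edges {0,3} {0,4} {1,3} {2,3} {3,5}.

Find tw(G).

1

A width-1 tree decomposition is:
Bags: B1 = {1, 3}  B2 = {2, 3}  B3 = {3, 5}  B4 = {0, 3}  B5 = {0, 4}
Tree: B1–B2, B1–B3, B3–B4, B4–B5
The largest bag has 2 vertices, giving width 1; this decomposition certifies tw(G) ≤ 1. Any graph with an edge has treewidth ≥ 1, and G has the edge 1–3. Combining the bounds, tw(G) = 1.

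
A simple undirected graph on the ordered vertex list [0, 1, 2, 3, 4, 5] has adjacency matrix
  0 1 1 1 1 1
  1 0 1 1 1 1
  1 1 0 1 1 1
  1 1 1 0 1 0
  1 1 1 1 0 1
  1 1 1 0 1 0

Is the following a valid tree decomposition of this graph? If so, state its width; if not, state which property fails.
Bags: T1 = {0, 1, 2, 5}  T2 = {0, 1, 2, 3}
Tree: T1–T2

No — vertex 4 appears in no bag.

A tree decomposition must satisfy three properties: every vertex lies in some bag; for every edge, both endpoints lie together in some bag; and for every vertex, the bags containing it form a connected subtree. Here vertex 4 appears in no bag, so the decomposition is invalid.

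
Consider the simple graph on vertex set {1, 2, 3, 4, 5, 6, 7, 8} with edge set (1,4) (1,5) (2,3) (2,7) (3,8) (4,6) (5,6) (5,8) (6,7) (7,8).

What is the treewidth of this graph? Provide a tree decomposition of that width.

Treewidth 2.
One optimal decomposition is:
Bags: B1 = {2, 3, 7}  B2 = {3, 7, 8}  B3 = {6, 7, 8}  B4 = {5, 6, 8}  B5 = {4, 5, 6}  B6 = {1, 4, 5}
Tree: B1–B2, B2–B3, B3–B4, B4–B5, B5–B6

Every bag has size at most 3, so the width is 3 − 1 = 2 and tw(G) ≤ 2. The edges 2–3–8–7–2 form a cycle, so G is not a tree and its treewidth is at least 2. Therefore the treewidth is 2.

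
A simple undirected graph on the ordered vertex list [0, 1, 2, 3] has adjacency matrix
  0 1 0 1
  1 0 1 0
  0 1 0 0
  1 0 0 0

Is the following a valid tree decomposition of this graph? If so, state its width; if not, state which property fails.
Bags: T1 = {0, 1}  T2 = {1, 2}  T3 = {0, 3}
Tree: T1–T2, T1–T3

Yes; width 1.

Every vertex of G appears in some bag (union = {0, 1, 2, 3}); every edge is covered by a bag; and for each vertex v the set of bags containing v is connected in the bag tree. The decomposition is therefore valid. The largest bag has 2 vertices, so the width is 1.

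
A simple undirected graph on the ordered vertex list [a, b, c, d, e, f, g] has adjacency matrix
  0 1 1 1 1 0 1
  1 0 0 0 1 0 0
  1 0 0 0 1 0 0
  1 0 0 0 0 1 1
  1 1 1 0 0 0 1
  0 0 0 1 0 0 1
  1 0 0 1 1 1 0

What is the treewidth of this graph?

A width-2 tree decomposition is:
Bags: B1 = {a, d, g}  B2 = {d, f, g}  B3 = {a, e, g}  B4 = {a, c, e}  B5 = {a, b, e}
Tree: B1–B2, B1–B3, B3–B4, B4–B5
The largest bag has 3 vertices, giving width 2; this decomposition certifies tw(G) ≤ 2. For the lower bound, the 3 vertices {a, d, g} are pairwise adjacent, and any tree decomposition puts a clique entirely inside one bag — forcing width ≥ 2. The upper and lower bounds meet at 2, so that is the treewidth.

2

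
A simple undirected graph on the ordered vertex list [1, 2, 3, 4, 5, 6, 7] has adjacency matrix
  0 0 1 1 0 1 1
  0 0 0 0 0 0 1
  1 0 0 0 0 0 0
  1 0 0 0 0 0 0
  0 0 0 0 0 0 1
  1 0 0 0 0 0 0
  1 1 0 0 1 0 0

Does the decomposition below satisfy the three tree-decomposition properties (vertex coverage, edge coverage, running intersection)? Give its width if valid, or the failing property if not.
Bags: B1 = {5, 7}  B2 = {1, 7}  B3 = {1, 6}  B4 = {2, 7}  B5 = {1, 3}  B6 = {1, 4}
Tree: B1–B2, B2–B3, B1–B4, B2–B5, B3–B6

Checking the three conditions: (i) the bags cover all of {1, 2, 3, 4, 5, 6, 7}; (ii) for each edge, some bag contains both endpoints; (iii) the bags containing any fixed vertex form a subtree. All hold, so the decomposition is valid with width 2 − 1 = 1.

Yes; width 1.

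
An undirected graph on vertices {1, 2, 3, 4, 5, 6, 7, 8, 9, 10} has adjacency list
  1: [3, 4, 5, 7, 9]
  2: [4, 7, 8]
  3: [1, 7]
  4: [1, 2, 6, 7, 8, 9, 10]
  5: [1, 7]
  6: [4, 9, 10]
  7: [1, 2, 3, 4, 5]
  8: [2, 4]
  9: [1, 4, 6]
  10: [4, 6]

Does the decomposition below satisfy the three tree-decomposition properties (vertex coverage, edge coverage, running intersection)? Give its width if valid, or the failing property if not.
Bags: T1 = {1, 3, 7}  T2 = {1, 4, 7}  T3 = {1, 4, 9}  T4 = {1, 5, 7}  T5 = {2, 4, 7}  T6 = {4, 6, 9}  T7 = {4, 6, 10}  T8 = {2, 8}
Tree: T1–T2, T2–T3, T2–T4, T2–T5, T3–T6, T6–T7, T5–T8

A tree decomposition must satisfy three properties: every vertex lies in some bag; for every edge, both endpoints lie together in some bag; and for every vertex, the bags containing it form a connected subtree. Here edge (4,8) lies in no bag, so the decomposition is invalid.

No — edge (4,8) lies in no bag.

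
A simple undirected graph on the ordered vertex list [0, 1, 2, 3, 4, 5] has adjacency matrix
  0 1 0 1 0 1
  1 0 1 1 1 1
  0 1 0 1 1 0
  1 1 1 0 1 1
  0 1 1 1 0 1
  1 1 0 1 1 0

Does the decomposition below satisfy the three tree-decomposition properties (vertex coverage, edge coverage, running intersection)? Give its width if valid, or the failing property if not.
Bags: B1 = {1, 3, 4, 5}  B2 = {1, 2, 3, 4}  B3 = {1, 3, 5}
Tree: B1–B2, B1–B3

A tree decomposition must satisfy three properties: every vertex lies in some bag; for every edge, both endpoints lie together in some bag; and for every vertex, the bags containing it form a connected subtree. Here vertex 0 appears in no bag, so the decomposition is invalid.

No — vertex 0 appears in no bag.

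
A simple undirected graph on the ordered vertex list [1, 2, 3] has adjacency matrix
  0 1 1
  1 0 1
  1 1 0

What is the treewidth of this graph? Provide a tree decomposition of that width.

Treewidth 2.
Bags: B1 = {1, 2, 3}
Tree: (single bag)

With just one bag of size 3, the width is 3 − 1 = 2, so tw(G) ≤ 2. For the lower bound, the 3 vertices {1, 2, 3} are pairwise adjacent, and any tree decomposition puts a clique entirely inside one bag — forcing width ≥ 2. Combining the bounds, tw(G) = 2.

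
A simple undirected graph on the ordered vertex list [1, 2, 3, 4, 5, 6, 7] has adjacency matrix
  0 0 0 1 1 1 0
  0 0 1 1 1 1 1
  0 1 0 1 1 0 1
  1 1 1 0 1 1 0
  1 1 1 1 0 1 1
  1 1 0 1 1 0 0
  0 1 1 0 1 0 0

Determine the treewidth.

3

A width-3 tree decomposition is:
Bags: B1 = {2, 3, 4, 5}  B2 = {2, 3, 5, 7}  B3 = {2, 4, 5, 6}  B4 = {1, 4, 5, 6}
Tree: B1–B2, B1–B3, B3–B4
The largest bag has 4 vertices, giving width 3; this decomposition certifies tw(G) ≤ 3. On the other hand G contains the 4-clique {1, 4, 5, 6}. A clique must lie in a single bag of any decomposition, so no decomposition can have width below 3. Combining the bounds, tw(G) = 3.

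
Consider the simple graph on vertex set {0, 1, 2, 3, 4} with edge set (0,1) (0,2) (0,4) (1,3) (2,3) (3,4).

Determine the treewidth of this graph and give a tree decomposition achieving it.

Treewidth 2.
Bags: B1 = {0, 3, 4}  B2 = {0, 1, 3}  B3 = {0, 2, 3}
Tree: B1–B2, B2–B3

Each bag holds 3 vertices, so the decomposition has width 2, which upper-bounds the treewidth. The edges 4–3–1–0–4 form a cycle, so G is not a tree and its treewidth is at least 2. Therefore the treewidth is 2.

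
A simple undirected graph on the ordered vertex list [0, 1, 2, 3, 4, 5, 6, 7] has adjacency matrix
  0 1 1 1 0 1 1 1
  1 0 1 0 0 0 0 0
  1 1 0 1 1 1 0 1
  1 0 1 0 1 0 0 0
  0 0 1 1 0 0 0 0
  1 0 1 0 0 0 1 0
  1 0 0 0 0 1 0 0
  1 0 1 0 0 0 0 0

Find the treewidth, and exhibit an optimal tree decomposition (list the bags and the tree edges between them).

Every bag has size at most 3, so the width is 3 − 1 = 2 and tw(G) ≤ 2. Conversely, {0, 1, 2} is a clique of size 3, and the vertices of any clique must share a bag in every tree decomposition; so some bag has ≥ 3 vertices and tw(G) ≥ 2. Hence tw(G) = 2 exactly.

Treewidth 2.
One optimal decomposition is:
Bags: B1 = {0, 1, 2}  B2 = {0, 2, 5}  B3 = {0, 2, 3}  B4 = {0, 2, 7}  B5 = {0, 5, 6}  B6 = {2, 3, 4}
Tree: B1–B2, B2–B3, B2–B4, B2–B5, B3–B6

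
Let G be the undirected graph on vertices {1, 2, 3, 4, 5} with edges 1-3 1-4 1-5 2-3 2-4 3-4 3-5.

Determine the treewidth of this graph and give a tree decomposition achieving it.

The largest bag has 3 vertices, giving width 2; this decomposition certifies tw(G) ≤ 2. For the lower bound, the 3 vertices {1, 3, 4} are pairwise adjacent, and any tree decomposition puts a clique entirely inside one bag — forcing width ≥ 2. Combining the bounds, tw(G) = 2.

Treewidth 2.
One optimal decomposition is:
Bags: B1 = {1, 3, 5}  B2 = {1, 3, 4}  B3 = {2, 3, 4}
Tree: B1–B2, B2–B3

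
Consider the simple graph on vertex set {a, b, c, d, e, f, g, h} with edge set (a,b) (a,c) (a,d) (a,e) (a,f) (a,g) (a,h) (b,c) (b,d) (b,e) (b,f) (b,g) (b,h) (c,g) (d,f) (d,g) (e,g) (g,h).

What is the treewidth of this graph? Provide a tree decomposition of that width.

Every bag has size at most 4, so the width is 4 − 1 = 3 and tw(G) ≤ 3. Conversely, {a, b, d, g} is a clique of size 4, and the vertices of any clique must share a bag in every tree decomposition; so some bag has ≥ 4 vertices and tw(G) ≥ 3. Hence tw(G) = 3 exactly.

Treewidth 3.
One such decomposition:
Bags: B1 = {a, b, g, h}  B2 = {a, b, e, g}  B3 = {a, b, d, g}  B4 = {a, b, c, g}  B5 = {a, b, d, f}
Tree: B1–B2, B2–B3, B2–B4, B3–B5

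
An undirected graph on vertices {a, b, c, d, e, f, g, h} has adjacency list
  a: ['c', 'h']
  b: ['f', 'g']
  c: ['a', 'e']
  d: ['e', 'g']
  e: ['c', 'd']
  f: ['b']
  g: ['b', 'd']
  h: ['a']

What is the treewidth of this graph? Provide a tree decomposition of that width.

Treewidth 1.
Bags: B1 = {b, f}  B2 = {b, g}  B3 = {d, g}  B4 = {d, e}  B5 = {c, e}  B6 = {a, c}  B7 = {a, h}
Tree: B1–B2, B2–B3, B3–B4, B4–B5, B5–B6, B6–B7

Each bag holds 2 vertices, so the decomposition has width 1, which upper-bounds the treewidth. Any graph with an edge has treewidth ≥ 1, and G has the edge f–b. Combining the bounds, tw(G) = 1.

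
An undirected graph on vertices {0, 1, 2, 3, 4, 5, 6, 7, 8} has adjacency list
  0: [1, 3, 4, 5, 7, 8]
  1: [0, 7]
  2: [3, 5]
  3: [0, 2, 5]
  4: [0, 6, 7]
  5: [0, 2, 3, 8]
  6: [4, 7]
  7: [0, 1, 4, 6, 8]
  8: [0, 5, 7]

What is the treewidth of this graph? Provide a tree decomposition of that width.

Treewidth 2.
Bags: B1 = {4, 6, 7}  B2 = {0, 4, 7}  B3 = {0, 7, 8}  B4 = {0, 5, 8}  B5 = {0, 3, 5}  B6 = {2, 3, 5}  B7 = {0, 1, 7}
Tree: B1–B2, B2–B3, B3–B4, B4–B5, B5–B6, B2–B7

Every bag has size at most 3, so the width is 3 − 1 = 2 and tw(G) ≤ 2. On the other hand G contains the 3-clique {0, 3, 5}. A clique must lie in a single bag of any decomposition, so no decomposition can have width below 2. Therefore the treewidth is 2.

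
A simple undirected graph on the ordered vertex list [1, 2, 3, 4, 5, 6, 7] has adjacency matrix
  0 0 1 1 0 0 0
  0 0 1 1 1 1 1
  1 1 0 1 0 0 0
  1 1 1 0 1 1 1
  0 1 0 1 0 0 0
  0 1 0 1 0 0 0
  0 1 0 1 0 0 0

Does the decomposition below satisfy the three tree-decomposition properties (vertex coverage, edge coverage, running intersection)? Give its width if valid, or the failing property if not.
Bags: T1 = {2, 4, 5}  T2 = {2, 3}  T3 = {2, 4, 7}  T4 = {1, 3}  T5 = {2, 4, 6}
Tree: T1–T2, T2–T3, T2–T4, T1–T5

No — edge (4,3) lies in no bag.

A tree decomposition must satisfy three properties: every vertex lies in some bag; for every edge, both endpoints lie together in some bag; and for every vertex, the bags containing it form a connected subtree. Here edge (4,3) lies in no bag, so the decomposition is invalid.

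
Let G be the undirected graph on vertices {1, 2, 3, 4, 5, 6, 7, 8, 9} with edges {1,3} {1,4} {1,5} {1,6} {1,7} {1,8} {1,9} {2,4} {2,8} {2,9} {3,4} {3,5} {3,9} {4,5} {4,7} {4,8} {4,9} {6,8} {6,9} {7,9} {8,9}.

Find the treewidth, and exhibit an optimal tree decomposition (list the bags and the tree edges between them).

Treewidth 3.
One such decomposition:
Bags: B1 = {1, 3, 4, 9}  B2 = {1, 4, 8, 9}  B3 = {1, 6, 8, 9}  B4 = {1, 4, 7, 9}  B5 = {2, 4, 8, 9}  B6 = {1, 3, 4, 5}
Tree: B1–B2, B2–B3, B2–B4, B2–B5, B1–B6

The largest bag has 4 vertices, giving width 3; this decomposition certifies tw(G) ≤ 3. On the other hand G contains the 4-clique {1, 4, 8, 9}. A clique must lie in a single bag of any decomposition, so no decomposition can have width below 3. The upper and lower bounds meet at 3, so that is the treewidth.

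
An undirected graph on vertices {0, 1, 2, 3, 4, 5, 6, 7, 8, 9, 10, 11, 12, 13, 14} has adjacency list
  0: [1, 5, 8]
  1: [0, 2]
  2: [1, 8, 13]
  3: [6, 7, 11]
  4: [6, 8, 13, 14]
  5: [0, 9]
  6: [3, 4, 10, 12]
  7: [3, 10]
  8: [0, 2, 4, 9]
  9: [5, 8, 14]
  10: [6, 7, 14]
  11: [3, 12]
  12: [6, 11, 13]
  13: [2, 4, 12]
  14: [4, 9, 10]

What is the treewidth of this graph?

A width-3 tree decomposition is:
Bags: B1 = {3, 7, 10, 11}  B2 = {3, 6, 10, 11}  B3 = {6, 10, 11, 12}  B4 = {6, 10, 12, 14}  B5 = {4, 6, 12, 14}  B6 = {4, 12, 13, 14}  B7 = {4, 9, 13, 14}  B8 = {4, 8, 9, 13}  B9 = {2, 8, 9, 13}  B10 = {2, 5, 8, 9}  B11 = {0, 2, 5, 8}  B12 = {0, 1, 2, 5}
Tree: B1–B2, B2–B3, B3–B4, B4–B5, B5–B6, B6–B7, B7–B8, B8–B9, B9–B10, B10–B11, B11–B12
The largest bag has 4 vertices, giving width 3; this decomposition certifies tw(G) ≤ 3. For the lower bound: the 4 vertex sets {3,7,11}, {10}, {6}, {4,12,13,14} are disjoint, each induces a connected subgraph, and every pair is joined by at least one edge of G. Contracting each set to a single vertex therefore yields K_{4} as a minor, and since treewidth is minor-monotone, tw(G) ≥ tw(K_{4}) = 3. The upper and lower bounds meet at 3, so that is the treewidth.

3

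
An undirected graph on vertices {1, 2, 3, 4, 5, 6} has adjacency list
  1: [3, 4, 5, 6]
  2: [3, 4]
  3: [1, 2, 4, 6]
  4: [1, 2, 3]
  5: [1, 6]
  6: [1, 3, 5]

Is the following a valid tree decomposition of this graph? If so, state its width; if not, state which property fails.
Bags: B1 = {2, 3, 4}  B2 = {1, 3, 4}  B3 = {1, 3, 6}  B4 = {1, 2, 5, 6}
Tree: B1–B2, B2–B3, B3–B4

A tree decomposition must satisfy three properties: every vertex lies in some bag; for every edge, both endpoints lie together in some bag; and for every vertex, the bags containing it form a connected subtree. Here bags containing vertex 2 are not connected in the tree, so the decomposition is invalid.

No — bags containing vertex 2 are not connected in the tree.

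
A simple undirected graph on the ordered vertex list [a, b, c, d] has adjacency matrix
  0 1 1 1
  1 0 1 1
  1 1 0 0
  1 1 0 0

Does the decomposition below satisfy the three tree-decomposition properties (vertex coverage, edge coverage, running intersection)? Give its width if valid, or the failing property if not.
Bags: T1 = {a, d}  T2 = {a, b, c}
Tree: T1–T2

No — edge (b,d) lies in no bag.

A tree decomposition must satisfy three properties: every vertex lies in some bag; for every edge, both endpoints lie together in some bag; and for every vertex, the bags containing it form a connected subtree. Here edge (b,d) lies in no bag, so the decomposition is invalid.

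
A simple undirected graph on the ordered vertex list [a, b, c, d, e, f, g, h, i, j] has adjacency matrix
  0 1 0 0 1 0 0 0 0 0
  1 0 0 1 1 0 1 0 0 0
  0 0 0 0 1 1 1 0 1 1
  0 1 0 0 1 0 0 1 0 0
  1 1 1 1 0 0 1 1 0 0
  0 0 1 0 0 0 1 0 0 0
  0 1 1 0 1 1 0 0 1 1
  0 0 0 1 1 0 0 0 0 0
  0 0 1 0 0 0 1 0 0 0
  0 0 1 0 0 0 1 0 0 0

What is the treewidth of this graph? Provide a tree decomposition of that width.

Every bag has size at most 3, so the width is 3 − 1 = 2 and tw(G) ≤ 2. On the other hand G contains the 3-clique {d, e, h}. A clique must lie in a single bag of any decomposition, so no decomposition can have width below 2. Hence tw(G) = 2 exactly.

Treewidth 2.
Bags: B1 = {c, g, i}  B2 = {c, f, g}  B3 = {c, e, g}  B4 = {b, e, g}  B5 = {b, d, e}  B6 = {d, e, h}  B7 = {c, g, j}  B8 = {a, b, e}
Tree: B1–B2, B2–B3, B3–B4, B4–B5, B5–B6, B1–B7, B4–B8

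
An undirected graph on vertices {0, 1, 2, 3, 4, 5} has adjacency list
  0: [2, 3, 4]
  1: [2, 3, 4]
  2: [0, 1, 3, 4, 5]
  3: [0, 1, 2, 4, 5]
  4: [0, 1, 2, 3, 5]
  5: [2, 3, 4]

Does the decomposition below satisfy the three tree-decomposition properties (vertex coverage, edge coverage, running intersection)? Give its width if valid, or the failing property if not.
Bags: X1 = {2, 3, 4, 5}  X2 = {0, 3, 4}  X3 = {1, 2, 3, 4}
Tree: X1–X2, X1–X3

A tree decomposition must satisfy three properties: every vertex lies in some bag; for every edge, both endpoints lie together in some bag; and for every vertex, the bags containing it form a connected subtree. Here edge (2,0) lies in no bag, so the decomposition is invalid.

No — edge (2,0) lies in no bag.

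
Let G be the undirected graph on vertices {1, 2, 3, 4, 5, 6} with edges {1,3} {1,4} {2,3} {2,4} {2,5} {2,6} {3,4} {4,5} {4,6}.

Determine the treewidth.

A width-2 tree decomposition is:
Bags: B1 = {2, 3, 4}  B2 = {2, 4, 6}  B3 = {2, 4, 5}  B4 = {1, 3, 4}
Tree: B1–B2, B2–B3, B1–B4
The largest bag has 3 vertices, giving width 2; this decomposition certifies tw(G) ≤ 2. For the lower bound, the 3 vertices {1, 3, 4} are pairwise adjacent, and any tree decomposition puts a clique entirely inside one bag — forcing width ≥ 2. Hence tw(G) = 2 exactly.

2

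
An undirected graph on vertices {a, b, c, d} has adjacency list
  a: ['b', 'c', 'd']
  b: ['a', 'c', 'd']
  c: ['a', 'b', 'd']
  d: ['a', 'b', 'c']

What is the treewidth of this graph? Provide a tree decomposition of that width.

A single bag containing all 4 vertices is trivially a valid decomposition of width 3. For the lower bound, the 4 vertices {a, b, c, d} are pairwise adjacent, and any tree decomposition puts a clique entirely inside one bag — forcing width ≥ 3. Hence tw(G) = 3 exactly.

Treewidth 3.
Bags: B1 = {a, b, c, d}
Tree: (single bag)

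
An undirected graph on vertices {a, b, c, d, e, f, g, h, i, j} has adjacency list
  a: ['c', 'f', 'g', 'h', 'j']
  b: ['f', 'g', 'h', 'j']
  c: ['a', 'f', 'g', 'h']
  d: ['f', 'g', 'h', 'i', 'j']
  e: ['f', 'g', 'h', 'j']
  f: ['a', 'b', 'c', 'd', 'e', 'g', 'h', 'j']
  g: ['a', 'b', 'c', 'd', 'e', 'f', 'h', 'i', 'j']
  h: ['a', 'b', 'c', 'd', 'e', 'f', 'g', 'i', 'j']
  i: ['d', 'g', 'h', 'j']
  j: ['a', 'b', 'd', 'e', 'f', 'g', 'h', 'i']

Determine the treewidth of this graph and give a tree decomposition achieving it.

Treewidth 4.
Bags: B1 = {a, f, g, h, j}  B2 = {a, c, f, g, h}  B3 = {b, f, g, h, j}  B4 = {d, f, g, h, j}  B5 = {e, f, g, h, j}  B6 = {d, g, h, i, j}
Tree: B1–B2, B1–B3, B1–B4, B1–B5, B4–B6

The largest bag has 5 vertices, giving width 4; this decomposition certifies tw(G) ≤ 4. For the lower bound, the 5 vertices {d, f, g, h, j} are pairwise adjacent, and any tree decomposition puts a clique entirely inside one bag — forcing width ≥ 4. Hence tw(G) = 4 exactly.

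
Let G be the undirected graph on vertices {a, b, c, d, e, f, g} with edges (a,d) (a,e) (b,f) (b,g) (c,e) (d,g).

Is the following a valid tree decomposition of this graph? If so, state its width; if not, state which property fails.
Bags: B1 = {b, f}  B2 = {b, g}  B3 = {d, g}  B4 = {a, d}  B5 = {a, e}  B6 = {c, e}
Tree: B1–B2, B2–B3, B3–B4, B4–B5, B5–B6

Every vertex of G appears in some bag (union = {a, b, c, d, e, f, g}); every edge is covered by a bag; and for each vertex v the set of bags containing v is connected in the bag tree. The decomposition is therefore valid. The largest bag has 2 vertices, so the width is 1.

Yes; width 1.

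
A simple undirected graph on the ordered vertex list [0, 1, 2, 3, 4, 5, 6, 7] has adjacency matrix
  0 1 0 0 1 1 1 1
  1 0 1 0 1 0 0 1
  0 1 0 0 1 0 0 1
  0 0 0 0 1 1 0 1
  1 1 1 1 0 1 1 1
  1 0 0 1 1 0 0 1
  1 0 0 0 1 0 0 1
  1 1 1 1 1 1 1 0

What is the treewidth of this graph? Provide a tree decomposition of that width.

Treewidth 3.
One such decomposition:
Bags: B1 = {0, 4, 5, 7}  B2 = {3, 4, 5, 7}  B3 = {0, 4, 6, 7}  B4 = {0, 1, 4, 7}  B5 = {1, 2, 4, 7}
Tree: B1–B2, B1–B3, B3–B4, B4–B5

Each bag holds 4 vertices, so the decomposition has width 3, which upper-bounds the treewidth. On the other hand G contains the 4-clique {0, 1, 4, 7}. A clique must lie in a single bag of any decomposition, so no decomposition can have width below 3. Hence tw(G) = 3 exactly.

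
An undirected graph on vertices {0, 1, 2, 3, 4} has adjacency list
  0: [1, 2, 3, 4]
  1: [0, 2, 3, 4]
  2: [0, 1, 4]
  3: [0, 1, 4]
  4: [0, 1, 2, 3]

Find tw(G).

3

A width-3 tree decomposition is:
Bags: B1 = {0, 1, 2, 4}  B2 = {0, 1, 3, 4}
Tree: B1–B2
Every bag has size at most 4, so the width is 4 − 1 = 3 and tw(G) ≤ 3. For the lower bound, the 4 vertices {0, 1, 2, 4} are pairwise adjacent, and any tree decomposition puts a clique entirely inside one bag — forcing width ≥ 3. The upper and lower bounds meet at 3, so that is the treewidth.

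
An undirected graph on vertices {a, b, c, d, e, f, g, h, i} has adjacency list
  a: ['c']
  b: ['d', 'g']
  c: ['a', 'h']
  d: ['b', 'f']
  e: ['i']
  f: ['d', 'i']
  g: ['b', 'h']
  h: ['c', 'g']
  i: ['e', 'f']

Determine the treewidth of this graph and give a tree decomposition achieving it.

Each bag holds 2 vertices, so the decomposition has width 1, which upper-bounds the treewidth. Any graph with an edge has treewidth ≥ 1, and G has the edge a–c. The upper and lower bounds meet at 1, so that is the treewidth.

Treewidth 1.
One such decomposition:
Bags: B1 = {a, c}  B2 = {c, h}  B3 = {g, h}  B4 = {b, g}  B5 = {b, d}  B6 = {d, f}  B7 = {f, i}  B8 = {e, i}
Tree: B1–B2, B2–B3, B3–B4, B4–B5, B5–B6, B6–B7, B7–B8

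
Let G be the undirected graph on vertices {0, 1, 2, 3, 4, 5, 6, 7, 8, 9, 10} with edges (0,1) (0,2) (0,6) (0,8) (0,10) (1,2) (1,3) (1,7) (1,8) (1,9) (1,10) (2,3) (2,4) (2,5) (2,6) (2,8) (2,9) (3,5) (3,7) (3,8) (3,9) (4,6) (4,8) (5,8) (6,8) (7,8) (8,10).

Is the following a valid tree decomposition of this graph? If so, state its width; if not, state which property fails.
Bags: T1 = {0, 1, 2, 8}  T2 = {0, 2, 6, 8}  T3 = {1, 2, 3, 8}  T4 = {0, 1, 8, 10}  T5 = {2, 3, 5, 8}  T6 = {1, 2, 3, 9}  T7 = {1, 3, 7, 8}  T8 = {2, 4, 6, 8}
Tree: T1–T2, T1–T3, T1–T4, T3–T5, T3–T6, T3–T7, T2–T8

Every vertex of G appears in some bag (union = {0, 1, 2, 3, 4, 5, 6, 7, 8, 9, 10}); every edge is covered by a bag; and for each vertex v the set of bags containing v is connected in the bag tree. The decomposition is therefore valid. The largest bag has 4 vertices, so the width is 3.

Yes; width 3.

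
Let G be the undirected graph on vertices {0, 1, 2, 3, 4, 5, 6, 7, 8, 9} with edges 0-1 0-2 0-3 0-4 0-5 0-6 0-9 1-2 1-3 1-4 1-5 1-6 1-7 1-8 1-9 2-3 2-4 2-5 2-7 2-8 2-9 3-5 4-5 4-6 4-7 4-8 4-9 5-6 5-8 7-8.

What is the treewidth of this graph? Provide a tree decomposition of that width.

Treewidth 4.
One optimal decomposition is:
Bags: B1 = {0, 1, 2, 4, 5}  B2 = {0, 1, 2, 3, 5}  B3 = {0, 1, 4, 5, 6}  B4 = {1, 2, 4, 5, 8}  B5 = {1, 2, 4, 7, 8}  B6 = {0, 1, 2, 4, 9}
Tree: B1–B2, B1–B3, B1–B4, B4–B5, B1–B6

Every bag has size at most 5, so the width is 5 − 1 = 4 and tw(G) ≤ 4. Conversely, {0, 1, 2, 3, 5} is a clique of size 5, and the vertices of any clique must share a bag in every tree decomposition; so some bag has ≥ 5 vertices and tw(G) ≥ 4. Therefore the treewidth is 4.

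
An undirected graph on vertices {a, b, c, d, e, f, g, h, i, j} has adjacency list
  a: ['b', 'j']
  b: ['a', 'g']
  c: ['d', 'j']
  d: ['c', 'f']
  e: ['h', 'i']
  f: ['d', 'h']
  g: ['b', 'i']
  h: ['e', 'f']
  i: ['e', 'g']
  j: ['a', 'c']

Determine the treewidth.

A width-2 tree decomposition is:
Bags: B1 = {a, b, g}  B2 = {a, g, j}  B3 = {c, g, j}  B4 = {c, d, g}  B5 = {d, f, g}  B6 = {f, g, h}  B7 = {e, g, h}  B8 = {e, g, i}
Tree: B1–B2, B2–B3, B3–B4, B4–B5, B5–B6, B6–B7, B7–B8
Every bag has size at most 3, so the width is 3 − 1 = 2 and tw(G) ≤ 2. The edges g–b–a–j–c–d–f–h–e–i–g form a cycle, so G is not a tree and its treewidth is at least 2. The upper and lower bounds meet at 2, so that is the treewidth.

2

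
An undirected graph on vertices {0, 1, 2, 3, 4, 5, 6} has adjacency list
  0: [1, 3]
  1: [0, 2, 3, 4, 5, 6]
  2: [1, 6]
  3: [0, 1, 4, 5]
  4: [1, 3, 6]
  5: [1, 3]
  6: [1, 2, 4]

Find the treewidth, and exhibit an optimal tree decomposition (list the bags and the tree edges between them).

Every bag has size at most 3, so the width is 3 − 1 = 2 and tw(G) ≤ 2. Conversely, {1, 2, 6} is a clique of size 3, and the vertices of any clique must share a bag in every tree decomposition; so some bag has ≥ 3 vertices and tw(G) ≥ 2. Therefore the treewidth is 2.

Treewidth 2.
One such decomposition:
Bags: B1 = {1, 2, 6}  B2 = {1, 4, 6}  B3 = {1, 3, 4}  B4 = {1, 3, 5}  B5 = {0, 1, 3}
Tree: B1–B2, B2–B3, B3–B4, B4–B5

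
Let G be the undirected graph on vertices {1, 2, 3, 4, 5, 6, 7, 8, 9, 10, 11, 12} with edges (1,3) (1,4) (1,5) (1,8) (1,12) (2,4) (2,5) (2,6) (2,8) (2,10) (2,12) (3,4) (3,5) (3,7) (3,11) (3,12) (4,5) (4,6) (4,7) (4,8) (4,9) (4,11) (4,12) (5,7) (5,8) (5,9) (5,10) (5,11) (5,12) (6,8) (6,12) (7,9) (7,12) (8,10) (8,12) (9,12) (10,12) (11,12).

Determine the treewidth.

4

A width-4 tree decomposition is:
Bags: B1 = {1, 4, 5, 8, 12}  B2 = {2, 4, 5, 8, 12}  B3 = {1, 3, 4, 5, 12}  B4 = {3, 4, 5, 11, 12}  B5 = {2, 4, 6, 8, 12}  B6 = {3, 4, 5, 7, 12}  B7 = {2, 5, 8, 10, 12}  B8 = {4, 5, 7, 9, 12}
Tree: B1–B2, B1–B3, B3–B4, B2–B5, B3–B6, B2–B7, B6–B8
The largest bag has 5 vertices, giving width 4; this decomposition certifies tw(G) ≤ 4. Conversely, {2, 5, 8, 10, 12} is a clique of size 5, and the vertices of any clique must share a bag in every tree decomposition; so some bag has ≥ 5 vertices and tw(G) ≥ 4. Hence tw(G) = 4 exactly.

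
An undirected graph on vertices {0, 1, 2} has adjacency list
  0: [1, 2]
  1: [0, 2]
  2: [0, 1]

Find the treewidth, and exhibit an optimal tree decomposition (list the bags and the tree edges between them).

Treewidth 2.
One such decomposition:
Bags: B1 = {0, 1, 2}
Tree: (single bag)

A single bag containing all 3 vertices is trivially a valid decomposition of width 2. Conversely, {0, 1, 2} is a clique of size 3, and the vertices of any clique must share a bag in every tree decomposition; so some bag has ≥ 3 vertices and tw(G) ≥ 2. The upper and lower bounds meet at 2, so that is the treewidth.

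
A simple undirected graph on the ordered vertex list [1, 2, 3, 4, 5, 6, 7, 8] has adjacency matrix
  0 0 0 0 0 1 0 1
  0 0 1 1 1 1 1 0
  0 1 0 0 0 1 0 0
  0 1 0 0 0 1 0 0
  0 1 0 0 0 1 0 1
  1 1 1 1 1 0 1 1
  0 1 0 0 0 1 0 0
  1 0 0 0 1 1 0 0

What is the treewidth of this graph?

A width-2 tree decomposition is:
Bags: B1 = {2, 5, 6}  B2 = {2, 4, 6}  B3 = {5, 6, 8}  B4 = {2, 3, 6}  B5 = {2, 6, 7}  B6 = {1, 6, 8}
Tree: B1–B2, B1–B3, B1–B4, B4–B5, B3–B6
Each bag holds 3 vertices, so the decomposition has width 2, which upper-bounds the treewidth. For the lower bound, the 3 vertices {1, 6, 8} are pairwise adjacent, and any tree decomposition puts a clique entirely inside one bag — forcing width ≥ 2. Hence tw(G) = 2 exactly.

2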